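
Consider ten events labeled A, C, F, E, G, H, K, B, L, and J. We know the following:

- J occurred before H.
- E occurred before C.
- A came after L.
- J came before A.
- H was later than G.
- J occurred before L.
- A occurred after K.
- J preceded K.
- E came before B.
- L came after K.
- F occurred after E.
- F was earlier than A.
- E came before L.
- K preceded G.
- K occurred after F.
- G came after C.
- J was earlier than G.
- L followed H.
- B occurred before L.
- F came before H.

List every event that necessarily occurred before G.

C, E, F, J, K

Directly stated before G: C, J, and K.
E reaches G via E → C → G.
F reaches G via F → K → G.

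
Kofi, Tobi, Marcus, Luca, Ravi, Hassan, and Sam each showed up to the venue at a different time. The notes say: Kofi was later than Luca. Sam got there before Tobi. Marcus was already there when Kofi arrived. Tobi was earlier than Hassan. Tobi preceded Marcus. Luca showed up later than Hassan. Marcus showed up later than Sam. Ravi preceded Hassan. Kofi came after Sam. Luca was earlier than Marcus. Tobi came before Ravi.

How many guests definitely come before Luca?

Directly stated before Luca: Hassan.
Ravi reaches Luca via Ravi → Hassan → Luca.
Sam reaches Luca via Sam → Tobi → Hassan → Luca.
Tobi reaches Luca via Tobi → Hassan → Luca.
No chain forces Kofi (or any of the others) ahead of Luca.
That's Hassan, Ravi, Sam, and Tobi — 4 in all.

4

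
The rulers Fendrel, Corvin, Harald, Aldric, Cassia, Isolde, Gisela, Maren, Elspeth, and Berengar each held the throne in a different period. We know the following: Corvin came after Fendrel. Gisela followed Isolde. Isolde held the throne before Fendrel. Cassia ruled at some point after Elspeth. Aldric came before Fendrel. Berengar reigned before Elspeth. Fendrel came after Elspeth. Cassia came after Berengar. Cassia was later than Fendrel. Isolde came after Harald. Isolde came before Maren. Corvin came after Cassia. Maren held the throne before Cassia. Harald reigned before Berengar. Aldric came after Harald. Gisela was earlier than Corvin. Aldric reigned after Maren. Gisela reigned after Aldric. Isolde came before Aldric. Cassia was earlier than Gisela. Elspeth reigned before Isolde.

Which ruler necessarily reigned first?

Harald has a chain of constraints placing them before every other ruler, so Harald must be first.

Harald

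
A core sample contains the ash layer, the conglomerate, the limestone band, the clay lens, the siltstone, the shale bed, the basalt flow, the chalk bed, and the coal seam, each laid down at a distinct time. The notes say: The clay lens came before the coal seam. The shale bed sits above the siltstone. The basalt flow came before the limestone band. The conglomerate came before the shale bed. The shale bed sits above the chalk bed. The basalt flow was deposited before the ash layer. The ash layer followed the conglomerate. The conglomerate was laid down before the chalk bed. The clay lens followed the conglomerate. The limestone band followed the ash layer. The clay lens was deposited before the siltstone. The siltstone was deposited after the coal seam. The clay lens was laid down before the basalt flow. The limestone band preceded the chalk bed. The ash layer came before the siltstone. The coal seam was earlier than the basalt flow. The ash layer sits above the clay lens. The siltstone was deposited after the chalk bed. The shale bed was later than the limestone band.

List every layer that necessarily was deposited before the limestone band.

the ash layer, the basalt flow, the clay lens, the coal seam, the conglomerate

Directly stated before the limestone band: the ash layer and the basalt flow.
The clay lens reaches the limestone band via the clay lens → the basalt flow → the limestone band.
The coal seam reaches the limestone band via the coal seam → the basalt flow → the limestone band.
The conglomerate reaches the limestone band via the conglomerate → the ash layer → the limestone band.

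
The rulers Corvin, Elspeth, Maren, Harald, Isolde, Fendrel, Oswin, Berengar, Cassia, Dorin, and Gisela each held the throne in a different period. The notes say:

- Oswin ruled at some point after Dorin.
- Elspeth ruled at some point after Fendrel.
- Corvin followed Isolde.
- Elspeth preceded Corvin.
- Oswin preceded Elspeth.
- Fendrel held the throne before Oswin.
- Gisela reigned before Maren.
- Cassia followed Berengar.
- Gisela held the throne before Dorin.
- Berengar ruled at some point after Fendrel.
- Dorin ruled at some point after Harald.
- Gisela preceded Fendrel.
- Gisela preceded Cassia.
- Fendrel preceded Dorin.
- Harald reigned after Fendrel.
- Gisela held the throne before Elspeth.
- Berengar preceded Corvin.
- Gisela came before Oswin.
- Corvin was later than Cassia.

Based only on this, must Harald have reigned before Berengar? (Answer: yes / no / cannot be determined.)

No chain of stated constraints runs from Harald to Berengar, and none runs from Berengar to Harald either.
So the relative order of Harald and Berengar is not fixed by the given facts.

cannot be determined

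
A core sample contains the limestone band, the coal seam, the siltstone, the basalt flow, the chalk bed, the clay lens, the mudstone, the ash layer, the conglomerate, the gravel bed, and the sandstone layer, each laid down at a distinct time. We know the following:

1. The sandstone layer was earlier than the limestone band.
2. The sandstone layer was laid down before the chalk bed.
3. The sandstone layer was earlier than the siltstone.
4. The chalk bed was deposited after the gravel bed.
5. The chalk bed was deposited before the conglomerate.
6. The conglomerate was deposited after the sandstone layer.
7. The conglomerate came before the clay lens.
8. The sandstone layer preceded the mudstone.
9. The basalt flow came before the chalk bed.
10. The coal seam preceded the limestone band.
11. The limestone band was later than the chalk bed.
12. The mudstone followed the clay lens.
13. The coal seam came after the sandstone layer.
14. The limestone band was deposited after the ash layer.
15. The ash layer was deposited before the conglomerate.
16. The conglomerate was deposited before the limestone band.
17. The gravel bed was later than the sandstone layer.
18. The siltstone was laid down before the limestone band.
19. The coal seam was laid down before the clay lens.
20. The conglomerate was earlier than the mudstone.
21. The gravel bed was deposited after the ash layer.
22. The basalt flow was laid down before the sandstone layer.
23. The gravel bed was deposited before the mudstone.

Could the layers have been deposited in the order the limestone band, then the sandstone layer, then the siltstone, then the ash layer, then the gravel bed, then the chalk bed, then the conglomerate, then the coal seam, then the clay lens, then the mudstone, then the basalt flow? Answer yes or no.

The constraints require the ash layer before the limestone band, but in the proposed sequence the limestone band appears ahead of the ash layer. That one violation is enough.

no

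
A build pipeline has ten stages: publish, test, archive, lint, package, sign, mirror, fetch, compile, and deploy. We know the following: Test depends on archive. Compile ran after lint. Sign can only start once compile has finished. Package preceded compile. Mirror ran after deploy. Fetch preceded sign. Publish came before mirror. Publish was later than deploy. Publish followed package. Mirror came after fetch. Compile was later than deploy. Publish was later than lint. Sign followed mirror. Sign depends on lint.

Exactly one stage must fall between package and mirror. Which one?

publish

Tracing the constraints gives package → publish → mirror, so publish sits after package and before mirror.
No other stage is forced both after package and before mirror.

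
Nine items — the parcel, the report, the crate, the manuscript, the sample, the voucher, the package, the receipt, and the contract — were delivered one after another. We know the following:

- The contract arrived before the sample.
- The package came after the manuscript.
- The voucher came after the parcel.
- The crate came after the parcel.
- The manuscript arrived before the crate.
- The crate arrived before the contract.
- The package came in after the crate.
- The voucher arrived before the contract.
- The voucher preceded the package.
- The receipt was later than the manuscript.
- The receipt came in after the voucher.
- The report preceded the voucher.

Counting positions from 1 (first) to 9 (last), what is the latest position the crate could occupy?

6

The crate must come before the contract, the package, and the sample — 3 items forced after it.
Everything else can be placed before the crate in some valid order, so the crate can sit as late as position 9 − 3 = 6.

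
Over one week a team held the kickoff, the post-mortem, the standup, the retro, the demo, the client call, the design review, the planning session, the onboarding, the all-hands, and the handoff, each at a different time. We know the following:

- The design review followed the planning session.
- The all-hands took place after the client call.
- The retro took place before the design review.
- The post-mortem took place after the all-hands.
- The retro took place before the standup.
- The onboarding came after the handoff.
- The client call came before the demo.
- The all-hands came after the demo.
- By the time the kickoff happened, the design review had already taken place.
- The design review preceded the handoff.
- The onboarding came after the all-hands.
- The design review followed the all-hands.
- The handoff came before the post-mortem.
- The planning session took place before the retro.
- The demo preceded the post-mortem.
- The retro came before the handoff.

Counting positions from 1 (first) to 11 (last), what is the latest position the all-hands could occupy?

6

The all-hands must come before the design review, the handoff, the kickoff, the onboarding, and the post-mortem — 5 meetings forced after it.
Everything else can be placed before the all-hands in some valid order, so the all-hands can sit as late as position 11 − 5 = 6.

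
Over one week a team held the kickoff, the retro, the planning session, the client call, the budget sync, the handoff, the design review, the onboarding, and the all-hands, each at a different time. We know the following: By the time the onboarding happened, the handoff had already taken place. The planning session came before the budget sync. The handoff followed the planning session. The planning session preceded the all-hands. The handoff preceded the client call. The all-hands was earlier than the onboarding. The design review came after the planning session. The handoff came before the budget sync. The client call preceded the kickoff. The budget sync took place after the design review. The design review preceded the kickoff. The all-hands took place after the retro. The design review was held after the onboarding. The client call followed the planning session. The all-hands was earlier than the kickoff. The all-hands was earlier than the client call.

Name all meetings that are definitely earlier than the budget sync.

the all-hands, the design review, the handoff, the onboarding, the planning session, the retro

Directly stated before the budget sync: the design review, the handoff, and the planning session.
The all-hands reaches the budget sync via the all-hands → the onboarding → the design review → the budget sync.
The onboarding reaches the budget sync via the onboarding → the design review → the budget sync.
The retro reaches the budget sync via the retro → the all-hands → the onboarding → the design review → the budget sync.
No chain forces the client call (or any of the others) ahead of the budget sync.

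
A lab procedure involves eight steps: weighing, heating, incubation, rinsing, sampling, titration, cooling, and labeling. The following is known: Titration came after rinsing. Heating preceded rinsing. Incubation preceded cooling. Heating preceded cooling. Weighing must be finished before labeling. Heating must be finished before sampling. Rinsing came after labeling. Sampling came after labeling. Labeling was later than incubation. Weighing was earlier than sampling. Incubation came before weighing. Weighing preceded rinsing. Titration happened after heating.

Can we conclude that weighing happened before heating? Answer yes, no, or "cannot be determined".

cannot be determined

No chain of stated constraints runs from weighing to heating, and none runs from heating to weighing either.
So the relative order of weighing and heating is not fixed by the given facts.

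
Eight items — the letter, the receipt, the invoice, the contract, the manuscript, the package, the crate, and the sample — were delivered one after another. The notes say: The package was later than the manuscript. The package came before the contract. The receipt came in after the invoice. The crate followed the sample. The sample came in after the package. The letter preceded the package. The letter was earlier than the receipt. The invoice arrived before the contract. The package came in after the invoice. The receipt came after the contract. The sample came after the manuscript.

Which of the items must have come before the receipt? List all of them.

Directly stated before the receipt: the contract, the invoice, and the letter.
The manuscript reaches the receipt via the manuscript → the package → the contract → the receipt.
The package reaches the receipt via the package → the contract → the receipt.

the contract, the invoice, the letter, the manuscript, the package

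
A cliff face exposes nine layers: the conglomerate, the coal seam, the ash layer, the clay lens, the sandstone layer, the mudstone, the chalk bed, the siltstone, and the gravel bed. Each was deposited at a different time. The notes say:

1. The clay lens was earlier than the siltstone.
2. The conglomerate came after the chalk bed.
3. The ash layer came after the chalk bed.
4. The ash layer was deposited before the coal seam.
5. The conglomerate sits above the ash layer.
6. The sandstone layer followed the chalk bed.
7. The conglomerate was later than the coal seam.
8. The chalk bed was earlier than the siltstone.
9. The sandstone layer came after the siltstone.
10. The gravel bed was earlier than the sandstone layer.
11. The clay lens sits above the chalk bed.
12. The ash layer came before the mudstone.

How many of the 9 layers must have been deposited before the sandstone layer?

Directly stated before the sandstone layer: the chalk bed, the gravel bed, and the siltstone.
The clay lens reaches the sandstone layer via the clay lens → the siltstone → the sandstone layer.
No chain forces the mudstone (or any of the others) ahead of the sandstone layer.
That's the chalk bed, the clay lens, the gravel bed, and the siltstone — 4 in all.

4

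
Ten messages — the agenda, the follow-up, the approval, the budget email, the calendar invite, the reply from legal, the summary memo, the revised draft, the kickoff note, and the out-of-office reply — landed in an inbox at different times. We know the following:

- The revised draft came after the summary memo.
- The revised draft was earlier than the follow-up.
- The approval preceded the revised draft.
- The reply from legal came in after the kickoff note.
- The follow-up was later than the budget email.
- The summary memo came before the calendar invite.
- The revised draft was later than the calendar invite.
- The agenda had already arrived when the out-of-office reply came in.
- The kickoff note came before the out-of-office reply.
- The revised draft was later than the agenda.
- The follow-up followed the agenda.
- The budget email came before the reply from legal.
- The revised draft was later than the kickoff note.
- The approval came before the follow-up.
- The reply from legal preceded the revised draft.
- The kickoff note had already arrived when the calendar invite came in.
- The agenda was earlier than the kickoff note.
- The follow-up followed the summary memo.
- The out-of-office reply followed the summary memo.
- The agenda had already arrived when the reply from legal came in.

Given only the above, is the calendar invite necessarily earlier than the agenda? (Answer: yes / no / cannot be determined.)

no

Tracing the constraints gives the agenda → the kickoff note → the calendar invite, so the agenda must come before the calendar invite.
That means the calendar invite cannot be before the agenda.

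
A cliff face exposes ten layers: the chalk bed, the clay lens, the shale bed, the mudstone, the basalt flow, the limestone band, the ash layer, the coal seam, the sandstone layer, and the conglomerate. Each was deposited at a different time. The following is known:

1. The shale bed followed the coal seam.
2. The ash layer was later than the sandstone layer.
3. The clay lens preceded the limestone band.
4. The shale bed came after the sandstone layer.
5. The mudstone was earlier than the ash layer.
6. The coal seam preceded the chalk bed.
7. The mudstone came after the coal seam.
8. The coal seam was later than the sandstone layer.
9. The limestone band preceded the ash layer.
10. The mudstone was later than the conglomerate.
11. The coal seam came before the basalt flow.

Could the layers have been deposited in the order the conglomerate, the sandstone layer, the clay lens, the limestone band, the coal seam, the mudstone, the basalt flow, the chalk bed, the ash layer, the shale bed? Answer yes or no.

Check each stated constraint against the proposed order — e.g. the sandstone layer is ahead of the ash layer; the sandstone layer is ahead of the shale bed. Every pair is in the required order; nothing is violated.

yes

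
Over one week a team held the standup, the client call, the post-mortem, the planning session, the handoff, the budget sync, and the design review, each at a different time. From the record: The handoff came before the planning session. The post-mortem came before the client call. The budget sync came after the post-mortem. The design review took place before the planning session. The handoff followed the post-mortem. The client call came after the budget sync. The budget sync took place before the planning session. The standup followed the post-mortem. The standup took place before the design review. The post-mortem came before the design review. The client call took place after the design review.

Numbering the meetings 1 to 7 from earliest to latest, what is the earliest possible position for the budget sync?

2

The post-mortem must come before the budget sync — 1 forced predecessor.
Nothing else is forced ahead of the budget sync, so its earliest slot is position 1 + 1 = 2.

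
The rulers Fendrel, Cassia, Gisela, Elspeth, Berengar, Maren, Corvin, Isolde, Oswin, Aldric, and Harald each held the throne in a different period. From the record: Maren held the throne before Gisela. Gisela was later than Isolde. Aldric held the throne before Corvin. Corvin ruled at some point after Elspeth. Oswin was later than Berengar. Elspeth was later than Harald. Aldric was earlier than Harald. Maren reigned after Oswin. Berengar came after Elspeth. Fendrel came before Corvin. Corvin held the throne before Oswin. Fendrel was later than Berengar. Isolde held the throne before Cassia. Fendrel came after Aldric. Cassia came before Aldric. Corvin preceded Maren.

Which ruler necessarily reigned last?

Every other ruler has a chain of constraints placing them before Gisela, so Gisela is last.

Gisela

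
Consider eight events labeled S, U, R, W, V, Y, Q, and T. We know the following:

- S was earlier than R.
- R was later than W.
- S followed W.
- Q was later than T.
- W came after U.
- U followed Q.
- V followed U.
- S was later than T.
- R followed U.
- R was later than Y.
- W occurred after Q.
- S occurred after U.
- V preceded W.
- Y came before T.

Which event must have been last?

Every other event has a chain of constraints placing it before R, so R is last.

R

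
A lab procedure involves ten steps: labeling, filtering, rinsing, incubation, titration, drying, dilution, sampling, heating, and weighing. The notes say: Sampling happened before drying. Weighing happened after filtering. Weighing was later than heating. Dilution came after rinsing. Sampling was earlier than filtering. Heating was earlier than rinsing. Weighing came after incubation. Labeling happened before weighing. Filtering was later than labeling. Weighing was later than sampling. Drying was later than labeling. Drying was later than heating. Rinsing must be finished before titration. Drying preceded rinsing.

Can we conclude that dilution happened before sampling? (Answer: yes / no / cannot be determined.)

Tracing the constraints gives sampling → drying → rinsing → dilution, so sampling must come before dilution.
That means dilution cannot be before sampling.

no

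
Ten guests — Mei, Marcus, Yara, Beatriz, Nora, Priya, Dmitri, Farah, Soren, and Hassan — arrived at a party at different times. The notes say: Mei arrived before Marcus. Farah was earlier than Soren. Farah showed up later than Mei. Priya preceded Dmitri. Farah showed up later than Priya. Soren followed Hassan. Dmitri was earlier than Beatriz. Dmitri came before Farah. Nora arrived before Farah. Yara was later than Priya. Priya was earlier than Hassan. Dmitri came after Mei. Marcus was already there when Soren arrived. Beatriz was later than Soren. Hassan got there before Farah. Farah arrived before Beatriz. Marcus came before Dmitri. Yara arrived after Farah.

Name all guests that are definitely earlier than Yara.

Directly stated before Yara: Farah and Priya.
Dmitri reaches Yara via Dmitri → Farah → Yara.
Hassan reaches Yara via Hassan → Farah → Yara.
Marcus reaches Yara via Marcus → Dmitri → Farah → Yara.
Likewise Mei and Nora each reach Yara by chaining the stated constraints.
No chain forces Beatriz (or any of the others) ahead of Yara.

Dmitri, Farah, Hassan, Marcus, Mei, Nora, Priya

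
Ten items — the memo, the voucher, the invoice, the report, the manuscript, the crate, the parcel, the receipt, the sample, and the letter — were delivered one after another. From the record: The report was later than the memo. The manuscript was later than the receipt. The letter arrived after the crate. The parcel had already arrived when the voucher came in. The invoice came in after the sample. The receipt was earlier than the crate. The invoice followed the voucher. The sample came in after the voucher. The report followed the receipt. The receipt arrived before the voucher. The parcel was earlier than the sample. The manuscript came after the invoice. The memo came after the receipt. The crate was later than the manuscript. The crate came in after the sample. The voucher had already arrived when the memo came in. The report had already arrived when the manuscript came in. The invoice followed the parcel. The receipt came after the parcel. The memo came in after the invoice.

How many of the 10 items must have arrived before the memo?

5

Directly stated before the memo: the invoice, the receipt, and the voucher.
The parcel reaches the memo via the parcel → the receipt → the memo.
The sample reaches the memo via the sample → the invoice → the memo.
That's the invoice, the parcel, the receipt, the sample, and the voucher — 5 in all.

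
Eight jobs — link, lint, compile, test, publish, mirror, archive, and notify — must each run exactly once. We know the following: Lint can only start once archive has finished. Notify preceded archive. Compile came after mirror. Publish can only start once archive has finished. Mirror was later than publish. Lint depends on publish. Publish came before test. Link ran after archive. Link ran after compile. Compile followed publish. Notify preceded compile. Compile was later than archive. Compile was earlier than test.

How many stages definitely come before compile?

Directly stated before compile: archive, mirror, notify, and publish.
That's archive, mirror, notify, and publish — 4 in all.

4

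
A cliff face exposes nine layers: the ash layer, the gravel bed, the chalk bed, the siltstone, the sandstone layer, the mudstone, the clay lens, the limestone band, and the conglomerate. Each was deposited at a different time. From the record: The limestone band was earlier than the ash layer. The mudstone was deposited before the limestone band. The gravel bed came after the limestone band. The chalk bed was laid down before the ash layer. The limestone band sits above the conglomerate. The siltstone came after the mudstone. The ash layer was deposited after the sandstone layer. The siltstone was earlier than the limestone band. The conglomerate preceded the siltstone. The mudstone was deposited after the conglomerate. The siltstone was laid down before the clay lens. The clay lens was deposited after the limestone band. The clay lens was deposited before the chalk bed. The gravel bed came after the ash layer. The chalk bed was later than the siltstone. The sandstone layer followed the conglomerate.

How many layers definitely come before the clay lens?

4

Directly stated before the clay lens: the limestone band and the siltstone.
The conglomerate reaches the clay lens via the conglomerate → the limestone band → the clay lens.
The mudstone reaches the clay lens via the mudstone → the limestone band → the clay lens.
That's the conglomerate, the limestone band, the mudstone, and the siltstone — 4 in all.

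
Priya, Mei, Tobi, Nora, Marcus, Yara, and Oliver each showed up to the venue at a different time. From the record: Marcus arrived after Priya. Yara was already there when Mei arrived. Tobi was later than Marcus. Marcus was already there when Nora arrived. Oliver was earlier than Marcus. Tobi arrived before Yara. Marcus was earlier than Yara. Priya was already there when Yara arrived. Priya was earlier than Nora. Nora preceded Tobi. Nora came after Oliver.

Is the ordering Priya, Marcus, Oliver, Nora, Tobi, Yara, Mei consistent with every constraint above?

no

The constraints require Oliver before Marcus, but in the proposed sequence Marcus appears ahead of Oliver. That one violation is enough.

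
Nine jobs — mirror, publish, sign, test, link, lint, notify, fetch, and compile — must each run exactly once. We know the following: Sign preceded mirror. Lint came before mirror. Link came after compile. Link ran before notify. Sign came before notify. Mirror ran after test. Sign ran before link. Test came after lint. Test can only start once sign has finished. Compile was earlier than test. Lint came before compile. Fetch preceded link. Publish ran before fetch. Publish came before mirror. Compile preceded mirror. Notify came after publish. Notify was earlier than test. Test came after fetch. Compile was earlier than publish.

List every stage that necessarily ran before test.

Directly stated before test: compile, fetch, lint, notify, and sign.
Link reaches test via link → notify → test.
Publish reaches test via publish → notify → test.

compile, fetch, link, lint, notify, publish, sign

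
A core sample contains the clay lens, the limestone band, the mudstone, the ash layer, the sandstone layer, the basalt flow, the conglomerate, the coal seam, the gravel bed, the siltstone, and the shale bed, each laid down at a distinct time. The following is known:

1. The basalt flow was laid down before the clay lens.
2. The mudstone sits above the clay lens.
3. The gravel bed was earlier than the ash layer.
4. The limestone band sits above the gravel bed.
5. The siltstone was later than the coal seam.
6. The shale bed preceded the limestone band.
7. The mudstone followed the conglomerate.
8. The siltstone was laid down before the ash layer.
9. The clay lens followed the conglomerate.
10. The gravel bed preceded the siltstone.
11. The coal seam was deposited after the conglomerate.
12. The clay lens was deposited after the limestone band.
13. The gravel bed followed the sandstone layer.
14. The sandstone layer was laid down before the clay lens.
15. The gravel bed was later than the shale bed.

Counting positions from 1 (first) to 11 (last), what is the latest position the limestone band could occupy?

9

The limestone band must come before the clay lens and the mudstone — 2 layers forced after it.
Everything else can be placed before the limestone band in some valid order, so the limestone band can sit as late as position 11 − 2 = 9.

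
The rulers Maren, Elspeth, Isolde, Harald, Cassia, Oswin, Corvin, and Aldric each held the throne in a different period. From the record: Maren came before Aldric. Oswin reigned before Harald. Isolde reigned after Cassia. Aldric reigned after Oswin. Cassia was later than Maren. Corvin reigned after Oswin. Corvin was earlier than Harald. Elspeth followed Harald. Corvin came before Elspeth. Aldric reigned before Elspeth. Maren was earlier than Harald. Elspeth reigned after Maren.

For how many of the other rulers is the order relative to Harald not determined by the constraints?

Forced before Harald: Corvin, Maren, and Oswin; forced after Harald: Elspeth.
That leaves Aldric, Cassia, and Isolde with no forced order relative to Harald — 3.

3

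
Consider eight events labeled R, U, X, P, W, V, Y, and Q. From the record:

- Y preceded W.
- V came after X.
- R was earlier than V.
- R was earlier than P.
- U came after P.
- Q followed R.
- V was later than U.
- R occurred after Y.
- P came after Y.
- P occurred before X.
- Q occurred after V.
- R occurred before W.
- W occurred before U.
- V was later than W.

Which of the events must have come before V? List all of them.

P, R, U, W, X, Y

Directly stated before V: R, U, W, and X.
P reaches V via P → X → V.
Y reaches V via Y → W → V.
No chain forces Q ahead of V.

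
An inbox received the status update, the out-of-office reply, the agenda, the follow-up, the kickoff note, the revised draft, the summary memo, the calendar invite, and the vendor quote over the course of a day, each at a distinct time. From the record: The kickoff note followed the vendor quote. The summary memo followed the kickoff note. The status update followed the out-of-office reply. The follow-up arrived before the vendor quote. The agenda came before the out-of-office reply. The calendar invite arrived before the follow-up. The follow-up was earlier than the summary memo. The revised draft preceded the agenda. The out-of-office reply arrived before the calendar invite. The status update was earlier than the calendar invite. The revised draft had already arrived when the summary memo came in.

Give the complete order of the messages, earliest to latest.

the revised draft, the agenda, the out-of-office reply, the status update, the calendar invite, the follow-up, the vendor quote, the kickoff note, the summary memo

The constraints fix every adjacent pair, so only one ordering works:
the revised draft → the agenda → the out-of-office reply → the status update → the calendar invite → the follow-up → the vendor quote → the kickoff note → the summary memo.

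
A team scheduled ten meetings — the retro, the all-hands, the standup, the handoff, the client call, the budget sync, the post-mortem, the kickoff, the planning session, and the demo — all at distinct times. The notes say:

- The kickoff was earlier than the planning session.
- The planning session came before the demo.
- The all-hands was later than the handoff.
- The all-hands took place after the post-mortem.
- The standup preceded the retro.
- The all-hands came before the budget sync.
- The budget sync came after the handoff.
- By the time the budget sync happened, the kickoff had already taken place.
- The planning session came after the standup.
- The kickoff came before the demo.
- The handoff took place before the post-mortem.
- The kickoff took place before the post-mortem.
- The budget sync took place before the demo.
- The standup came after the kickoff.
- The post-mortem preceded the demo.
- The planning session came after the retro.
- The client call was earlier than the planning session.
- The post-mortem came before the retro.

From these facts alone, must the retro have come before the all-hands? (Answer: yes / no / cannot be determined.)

No chain of stated constraints runs from the retro to the all-hands, and none runs from the all-hands to the retro either.
So the relative order of the retro and the all-hands is not fixed by the given facts.

cannot be determined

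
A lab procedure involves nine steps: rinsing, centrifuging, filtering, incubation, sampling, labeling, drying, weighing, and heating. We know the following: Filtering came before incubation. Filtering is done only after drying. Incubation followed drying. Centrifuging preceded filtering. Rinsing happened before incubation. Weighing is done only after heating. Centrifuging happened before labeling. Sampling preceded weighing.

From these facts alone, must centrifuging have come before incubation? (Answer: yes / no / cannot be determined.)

Chain the constraints: centrifuging → filtering → incubation. Each link is directly stated, so centrifuging comes before incubation.

yes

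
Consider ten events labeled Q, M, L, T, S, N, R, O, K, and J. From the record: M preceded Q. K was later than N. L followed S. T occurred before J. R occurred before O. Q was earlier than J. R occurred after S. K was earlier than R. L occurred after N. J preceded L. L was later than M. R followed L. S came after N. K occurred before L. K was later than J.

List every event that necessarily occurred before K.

J, M, N, Q, T

Directly stated before K: J and N.
M reaches K via M → Q → J → K.
Q reaches K via Q → J → K.
T reaches K via T → J → K.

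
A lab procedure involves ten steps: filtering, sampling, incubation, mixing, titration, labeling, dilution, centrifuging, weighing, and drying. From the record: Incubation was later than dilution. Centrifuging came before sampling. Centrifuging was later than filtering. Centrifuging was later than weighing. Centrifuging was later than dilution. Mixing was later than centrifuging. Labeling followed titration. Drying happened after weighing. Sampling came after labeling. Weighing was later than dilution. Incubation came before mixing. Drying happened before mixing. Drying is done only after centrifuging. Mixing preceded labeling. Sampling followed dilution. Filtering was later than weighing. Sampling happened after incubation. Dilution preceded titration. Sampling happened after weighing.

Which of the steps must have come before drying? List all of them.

Directly stated before drying: centrifuging and weighing.
Dilution reaches drying via dilution → weighing → drying.
Filtering reaches drying via filtering → centrifuging → drying.
No chain forces labeling (or any of the others) ahead of drying.

centrifuging, dilution, filtering, weighing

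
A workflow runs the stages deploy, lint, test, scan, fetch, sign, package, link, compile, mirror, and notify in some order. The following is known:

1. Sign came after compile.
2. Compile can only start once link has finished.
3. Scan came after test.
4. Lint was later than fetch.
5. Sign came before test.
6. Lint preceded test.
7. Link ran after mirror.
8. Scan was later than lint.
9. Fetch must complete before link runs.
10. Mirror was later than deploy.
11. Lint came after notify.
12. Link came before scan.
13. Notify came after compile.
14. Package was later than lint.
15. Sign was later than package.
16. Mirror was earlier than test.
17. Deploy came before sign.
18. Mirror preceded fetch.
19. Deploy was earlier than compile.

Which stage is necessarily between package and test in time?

sign

Tracing the constraints gives package → sign → test, so sign sits after package and before test.
No other stage is forced both after package and before test.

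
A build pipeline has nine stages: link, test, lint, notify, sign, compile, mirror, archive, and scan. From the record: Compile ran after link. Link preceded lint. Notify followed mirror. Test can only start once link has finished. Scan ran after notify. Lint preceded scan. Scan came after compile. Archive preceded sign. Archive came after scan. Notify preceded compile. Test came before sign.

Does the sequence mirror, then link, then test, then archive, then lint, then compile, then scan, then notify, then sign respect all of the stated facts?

no

The constraints require notify before scan, but in the proposed sequence scan appears ahead of notify. That one violation is enough.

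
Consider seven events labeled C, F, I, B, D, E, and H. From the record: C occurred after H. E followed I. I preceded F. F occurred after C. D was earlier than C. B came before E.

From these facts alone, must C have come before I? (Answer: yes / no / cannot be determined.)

cannot be determined

No chain of stated constraints runs from C to I, and none runs from I to C either.
So the relative order of C and I is not fixed by the given facts.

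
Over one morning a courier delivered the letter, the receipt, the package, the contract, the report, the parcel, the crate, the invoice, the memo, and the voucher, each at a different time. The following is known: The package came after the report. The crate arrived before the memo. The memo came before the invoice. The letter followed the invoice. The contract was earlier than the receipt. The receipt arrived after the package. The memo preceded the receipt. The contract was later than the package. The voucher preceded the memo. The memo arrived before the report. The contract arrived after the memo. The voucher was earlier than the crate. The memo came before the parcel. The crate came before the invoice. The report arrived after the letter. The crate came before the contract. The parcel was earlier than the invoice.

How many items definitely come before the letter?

5

Directly stated before the letter: the invoice.
The crate reaches the letter via the crate → the invoice → the letter.
The memo reaches the letter via the memo → the invoice → the letter.
The parcel reaches the letter via the parcel → the invoice → the letter.
Likewise the voucher reaches the letter by chaining the stated constraints.
That's the crate, the invoice, the memo, the parcel, and the voucher — 5 in all.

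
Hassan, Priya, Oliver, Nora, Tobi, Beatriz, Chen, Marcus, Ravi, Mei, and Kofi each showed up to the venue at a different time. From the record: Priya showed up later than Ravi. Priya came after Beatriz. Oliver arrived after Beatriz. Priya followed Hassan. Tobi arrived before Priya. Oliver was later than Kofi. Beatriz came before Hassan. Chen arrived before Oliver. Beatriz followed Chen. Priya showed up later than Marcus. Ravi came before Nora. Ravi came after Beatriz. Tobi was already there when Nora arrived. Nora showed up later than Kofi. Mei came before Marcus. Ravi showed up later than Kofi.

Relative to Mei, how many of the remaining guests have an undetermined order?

8

Forced after Mei: Marcus and Priya.
That leaves Beatriz, Chen, Hassan, Kofi, Nora, Oliver, Ravi, and Tobi with no forced order relative to Mei — 8.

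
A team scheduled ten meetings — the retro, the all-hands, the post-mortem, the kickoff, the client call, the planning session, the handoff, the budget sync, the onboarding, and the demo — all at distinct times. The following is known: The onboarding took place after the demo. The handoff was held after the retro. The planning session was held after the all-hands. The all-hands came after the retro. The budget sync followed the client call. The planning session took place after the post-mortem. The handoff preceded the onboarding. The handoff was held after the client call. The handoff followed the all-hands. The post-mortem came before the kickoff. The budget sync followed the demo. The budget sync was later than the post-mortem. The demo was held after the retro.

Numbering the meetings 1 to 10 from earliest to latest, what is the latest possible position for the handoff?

The handoff must come before the onboarding — 1 meeting forced after it.
Everything else can be placed before the handoff in some valid order, so the handoff can sit as late as position 10 − 1 = 9.

9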